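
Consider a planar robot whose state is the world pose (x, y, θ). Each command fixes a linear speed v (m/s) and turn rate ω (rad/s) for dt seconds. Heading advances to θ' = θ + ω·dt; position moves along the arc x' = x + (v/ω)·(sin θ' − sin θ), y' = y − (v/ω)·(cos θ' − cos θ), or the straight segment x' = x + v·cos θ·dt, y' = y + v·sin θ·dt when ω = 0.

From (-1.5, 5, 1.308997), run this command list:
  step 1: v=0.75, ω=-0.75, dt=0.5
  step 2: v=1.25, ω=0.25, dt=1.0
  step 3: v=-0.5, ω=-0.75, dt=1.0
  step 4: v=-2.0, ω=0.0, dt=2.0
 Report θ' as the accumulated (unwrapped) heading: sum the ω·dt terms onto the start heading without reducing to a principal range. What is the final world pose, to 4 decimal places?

(-4.6937, 4.3874, 0.4340)

step 1: θ'=0.9340 (R=-1.0000) → pose (-1.3381, 5.3358, 0.9340)
step 2: θ'=1.1840 (R=5.0000) → pose (-0.7275, 6.4228, 1.1840)
step 3: θ'=0.4340 (R=0.6667) → pose (-1.0646, 6.0694, 0.4340)
step 4: θ'=0.4340 (straight) → pose (-4.6937, 4.3874, 0.4340)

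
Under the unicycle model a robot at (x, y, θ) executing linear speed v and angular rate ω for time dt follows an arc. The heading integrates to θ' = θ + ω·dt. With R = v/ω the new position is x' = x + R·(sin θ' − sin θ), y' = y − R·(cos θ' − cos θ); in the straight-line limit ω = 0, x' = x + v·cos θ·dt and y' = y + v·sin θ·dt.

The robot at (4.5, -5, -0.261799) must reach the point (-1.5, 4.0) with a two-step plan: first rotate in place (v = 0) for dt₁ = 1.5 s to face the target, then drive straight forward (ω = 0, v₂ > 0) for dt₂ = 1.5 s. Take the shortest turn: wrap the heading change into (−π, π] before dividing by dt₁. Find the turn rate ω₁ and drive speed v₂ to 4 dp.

heading to target = atan2(4−-5, -1.5−4.5) = 2.1588
Δθ = wrap(2.1588 − -0.2618) = 2.4206; ω₁ = Δθ/dt₁ = 1.6137
distance = √((-1.5−4.5)² + (4−-5)²) = 10.8167; v₂ = distance/dt₂ = 7.2111

ω₁ = 1.6137, v₂ = 7.2111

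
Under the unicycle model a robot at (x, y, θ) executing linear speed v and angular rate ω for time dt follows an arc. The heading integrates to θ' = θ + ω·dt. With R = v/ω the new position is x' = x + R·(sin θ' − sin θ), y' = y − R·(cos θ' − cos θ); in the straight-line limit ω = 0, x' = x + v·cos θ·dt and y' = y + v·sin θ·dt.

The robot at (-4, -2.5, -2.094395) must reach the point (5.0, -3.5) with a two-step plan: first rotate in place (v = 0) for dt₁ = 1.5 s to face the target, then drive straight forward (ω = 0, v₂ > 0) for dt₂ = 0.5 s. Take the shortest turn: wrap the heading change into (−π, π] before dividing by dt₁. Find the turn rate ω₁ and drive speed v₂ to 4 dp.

heading to target = atan2(-3.5−-2.5, 5−-4) = -0.1107
Δθ = wrap(-0.1107 − -2.0944) = 1.9837; ω₁ = Δθ/dt₁ = 1.3225
distance = √((5−-4)² + (-3.5−-2.5)²) = 9.0554; v₂ = distance/dt₂ = 18.1108

ω₁ = 1.3225, v₂ = 18.1108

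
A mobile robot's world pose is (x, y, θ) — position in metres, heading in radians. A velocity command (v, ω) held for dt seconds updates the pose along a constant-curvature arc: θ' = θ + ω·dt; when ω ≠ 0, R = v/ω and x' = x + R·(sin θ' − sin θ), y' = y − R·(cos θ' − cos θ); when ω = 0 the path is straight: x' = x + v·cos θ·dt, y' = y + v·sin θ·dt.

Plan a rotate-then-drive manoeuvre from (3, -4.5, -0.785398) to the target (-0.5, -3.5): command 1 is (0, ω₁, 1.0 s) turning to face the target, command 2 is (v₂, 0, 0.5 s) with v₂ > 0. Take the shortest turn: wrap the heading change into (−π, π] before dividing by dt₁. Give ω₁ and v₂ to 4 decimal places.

heading to target = atan2(-3.5−-4.5, -0.5−3) = 2.8633
Δθ = wrap(2.8633 − -0.7854) = -2.6345; ω₁ = Δθ/dt₁ = -2.6345
distance = √((-0.5−3)² + (-3.5−-4.5)²) = 3.6401; v₂ = distance/dt₂ = 7.2801

ω₁ = -2.6345, v₂ = 7.2801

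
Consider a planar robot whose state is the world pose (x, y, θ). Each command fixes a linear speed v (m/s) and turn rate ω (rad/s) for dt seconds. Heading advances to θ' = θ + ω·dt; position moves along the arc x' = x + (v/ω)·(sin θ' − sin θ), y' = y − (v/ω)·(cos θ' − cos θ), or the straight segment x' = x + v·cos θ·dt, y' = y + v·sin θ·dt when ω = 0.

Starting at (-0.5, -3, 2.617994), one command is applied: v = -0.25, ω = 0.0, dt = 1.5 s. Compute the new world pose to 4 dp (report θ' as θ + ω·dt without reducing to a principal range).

θ' = 2.6180 + 0.0·1.5 = 2.6180
ω = 0 → straight: x' = -0.5 + -0.25·cos(2.6180)·1.5 = -0.1752
y' = -3 + -0.25·sin(2.6180)·1.5 = -3.1875

(-0.1752, -3.1875, 2.6180)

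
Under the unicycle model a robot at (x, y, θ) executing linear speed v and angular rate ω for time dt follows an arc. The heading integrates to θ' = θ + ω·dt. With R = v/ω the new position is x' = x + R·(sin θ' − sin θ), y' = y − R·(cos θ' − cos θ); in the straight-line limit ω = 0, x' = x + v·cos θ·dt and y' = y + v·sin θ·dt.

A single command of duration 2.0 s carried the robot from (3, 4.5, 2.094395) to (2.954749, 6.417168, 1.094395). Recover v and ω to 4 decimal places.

Δθ = 1.094395 − 2.094395 = -1.000000
ω = Δθ/dt = -1.000000/2.0 = -0.5000
R = −Δy/(cos θ' − cos θ) = -2.0000
v = R·ω = -2.0000·-0.5000 = 1.0000

v = 1.0000, ω = -0.5000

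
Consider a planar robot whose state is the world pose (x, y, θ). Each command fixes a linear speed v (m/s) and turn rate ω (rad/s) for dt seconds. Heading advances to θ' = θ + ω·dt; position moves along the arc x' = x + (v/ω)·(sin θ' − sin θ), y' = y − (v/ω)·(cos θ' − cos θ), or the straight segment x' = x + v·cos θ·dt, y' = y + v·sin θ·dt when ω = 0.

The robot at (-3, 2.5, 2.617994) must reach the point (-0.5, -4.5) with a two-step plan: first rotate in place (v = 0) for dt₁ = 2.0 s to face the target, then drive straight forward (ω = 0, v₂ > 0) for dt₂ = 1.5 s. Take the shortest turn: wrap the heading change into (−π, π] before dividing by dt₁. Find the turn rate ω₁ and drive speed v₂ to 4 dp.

ω₁ = 1.2187, v₂ = 4.9554

heading to target = atan2(-4.5−2.5, -0.5−-3) = -1.2278
Δθ = wrap(-1.2278 − 2.6180) = 2.4374; ω₁ = Δθ/dt₁ = 1.2187
distance = √((-0.5−-3)² + (-4.5−2.5)²) = 7.4330; v₂ = distance/dt₂ = 4.9554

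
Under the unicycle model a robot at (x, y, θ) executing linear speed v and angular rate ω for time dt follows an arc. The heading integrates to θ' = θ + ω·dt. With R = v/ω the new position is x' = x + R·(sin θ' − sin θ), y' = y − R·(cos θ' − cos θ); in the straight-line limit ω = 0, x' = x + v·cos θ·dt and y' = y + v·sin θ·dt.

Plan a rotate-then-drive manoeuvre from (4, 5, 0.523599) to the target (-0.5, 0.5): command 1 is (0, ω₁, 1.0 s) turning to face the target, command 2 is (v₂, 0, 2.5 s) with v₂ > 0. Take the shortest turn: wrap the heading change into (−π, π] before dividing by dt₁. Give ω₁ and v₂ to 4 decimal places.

heading to target = atan2(0.5−5, -0.5−4) = -2.3562
Δθ = wrap(-2.3562 − 0.5236) = -2.8798; ω₁ = Δθ/dt₁ = -2.8798
distance = √((-0.5−4)² + (0.5−5)²) = 6.3640; v₂ = distance/dt₂ = 2.5456

ω₁ = -2.8798, v₂ = 2.5456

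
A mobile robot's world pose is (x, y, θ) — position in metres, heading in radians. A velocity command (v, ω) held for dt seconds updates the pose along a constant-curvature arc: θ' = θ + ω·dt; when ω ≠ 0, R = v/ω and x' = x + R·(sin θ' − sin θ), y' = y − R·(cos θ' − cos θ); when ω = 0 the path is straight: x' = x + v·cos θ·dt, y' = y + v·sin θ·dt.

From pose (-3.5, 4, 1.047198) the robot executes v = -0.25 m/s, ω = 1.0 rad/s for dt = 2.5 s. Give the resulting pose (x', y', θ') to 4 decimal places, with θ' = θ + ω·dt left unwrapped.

(-3.1848, 3.6453, 3.5472)

θ' = 1.0472 + 1.0·2.5 = 3.5472
R = v/ω = -0.25/1.0 = -0.2500
x' = -3.5 + -0.2500·(sin 3.5472 − sin 1.0472) = -3.1848
y' = 4 − -0.2500·(cos 3.5472 − cos 1.0472) = 3.6453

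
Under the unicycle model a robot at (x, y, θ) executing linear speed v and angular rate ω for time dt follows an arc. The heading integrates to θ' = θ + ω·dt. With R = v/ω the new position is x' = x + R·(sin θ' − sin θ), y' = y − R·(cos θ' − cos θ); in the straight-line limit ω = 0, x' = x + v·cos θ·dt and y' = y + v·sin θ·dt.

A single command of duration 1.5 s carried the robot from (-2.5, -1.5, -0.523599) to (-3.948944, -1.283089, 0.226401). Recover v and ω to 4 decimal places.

v = -1.0000, ω = 0.5000

Δθ = 0.226401 − -0.523599 = 0.750000
ω = Δθ/dt = 0.750000/1.5 = 0.5000
R = Δx/(sin θ' − sin θ) = -2.0000
v = R·ω = -2.0000·0.5000 = -1.0000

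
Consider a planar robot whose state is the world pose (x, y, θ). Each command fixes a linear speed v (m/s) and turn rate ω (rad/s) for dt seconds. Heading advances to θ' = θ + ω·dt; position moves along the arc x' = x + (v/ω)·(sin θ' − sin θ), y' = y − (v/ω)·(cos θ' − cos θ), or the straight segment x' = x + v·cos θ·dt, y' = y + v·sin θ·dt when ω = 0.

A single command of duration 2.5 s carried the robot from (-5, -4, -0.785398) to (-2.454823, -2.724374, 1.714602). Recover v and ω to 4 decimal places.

Δθ = 1.714602 − -0.785398 = 2.500000
ω = Δθ/dt = 2.500000/2.5 = 1.0000
R = Δx/(sin θ' − sin θ) = 1.5000
v = R·ω = 1.5000·1.0000 = 1.5000

v = 1.5000, ω = 1.0000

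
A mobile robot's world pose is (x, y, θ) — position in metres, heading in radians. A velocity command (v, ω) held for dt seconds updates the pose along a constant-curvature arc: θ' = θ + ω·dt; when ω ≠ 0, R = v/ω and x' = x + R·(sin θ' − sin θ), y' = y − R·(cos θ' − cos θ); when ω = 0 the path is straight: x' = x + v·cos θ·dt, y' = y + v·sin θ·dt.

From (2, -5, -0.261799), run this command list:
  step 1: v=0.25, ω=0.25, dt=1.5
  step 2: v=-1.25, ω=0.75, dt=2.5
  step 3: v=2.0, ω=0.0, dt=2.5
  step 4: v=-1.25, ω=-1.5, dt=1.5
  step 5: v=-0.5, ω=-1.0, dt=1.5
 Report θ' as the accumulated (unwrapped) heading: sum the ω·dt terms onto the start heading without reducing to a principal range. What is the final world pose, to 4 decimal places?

step 1: θ'=0.1132 (R=1.0000) → pose (2.3718, -5.0277, 0.1132)
step 2: θ'=1.9882 (R=-1.6667) → pose (1.0365, -7.3593, 1.9882)
step 3: θ'=1.9882 (straight) → pose (-0.9905, -2.7886, 1.9882)
step 4: θ'=-0.2618 (R=0.8333) → pose (-1.9679, -3.9314, -0.2618)
step 5: θ'=-1.7618 (R=0.5000) → pose (-2.3294, -3.3535, -1.7618)

(-2.3294, -3.3535, -1.7618)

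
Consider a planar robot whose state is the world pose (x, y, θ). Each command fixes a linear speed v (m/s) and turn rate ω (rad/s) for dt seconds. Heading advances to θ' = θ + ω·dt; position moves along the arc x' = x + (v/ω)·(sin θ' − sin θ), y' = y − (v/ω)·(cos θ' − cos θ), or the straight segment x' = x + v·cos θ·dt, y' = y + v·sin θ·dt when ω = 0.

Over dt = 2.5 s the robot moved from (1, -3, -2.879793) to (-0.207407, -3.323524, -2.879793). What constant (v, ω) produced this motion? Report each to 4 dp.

Δθ = -2.879793 − -2.879793 = 0.000000
ω = Δθ/dt = 0.000000/2.5 = 0.0000
ω = 0 → v = (Δx·cos θ + Δy·sin θ)/dt = 0.5000

v = 0.5000, ω = 0.0000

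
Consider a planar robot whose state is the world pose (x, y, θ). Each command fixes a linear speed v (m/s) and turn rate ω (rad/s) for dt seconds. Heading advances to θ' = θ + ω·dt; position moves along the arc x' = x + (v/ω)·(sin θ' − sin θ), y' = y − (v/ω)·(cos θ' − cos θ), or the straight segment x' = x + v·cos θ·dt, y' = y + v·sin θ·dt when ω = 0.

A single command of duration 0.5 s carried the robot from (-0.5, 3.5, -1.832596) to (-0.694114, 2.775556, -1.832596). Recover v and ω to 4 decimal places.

v = 1.5000, ω = 0.0000

Δθ = -1.832596 − -1.832596 = 0.000000
ω = Δθ/dt = 0.000000/0.5 = 0.0000
ω = 0 → v = (Δx·cos θ + Δy·sin θ)/dt = 1.5000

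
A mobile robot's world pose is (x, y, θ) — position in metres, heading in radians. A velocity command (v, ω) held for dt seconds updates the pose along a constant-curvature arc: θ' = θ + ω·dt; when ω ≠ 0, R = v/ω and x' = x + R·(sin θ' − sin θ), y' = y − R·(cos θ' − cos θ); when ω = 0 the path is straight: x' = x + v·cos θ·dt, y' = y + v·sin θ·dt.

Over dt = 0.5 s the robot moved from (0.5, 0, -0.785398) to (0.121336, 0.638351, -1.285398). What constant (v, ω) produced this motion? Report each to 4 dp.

Δθ = -1.285398 − -0.785398 = -0.500000
ω = Δθ/dt = -0.500000/0.5 = -1.0000
R = −Δy/(cos θ' − cos θ) = 1.5000
v = R·ω = 1.5000·-1.0000 = -1.5000

v = -1.5000, ω = -1.0000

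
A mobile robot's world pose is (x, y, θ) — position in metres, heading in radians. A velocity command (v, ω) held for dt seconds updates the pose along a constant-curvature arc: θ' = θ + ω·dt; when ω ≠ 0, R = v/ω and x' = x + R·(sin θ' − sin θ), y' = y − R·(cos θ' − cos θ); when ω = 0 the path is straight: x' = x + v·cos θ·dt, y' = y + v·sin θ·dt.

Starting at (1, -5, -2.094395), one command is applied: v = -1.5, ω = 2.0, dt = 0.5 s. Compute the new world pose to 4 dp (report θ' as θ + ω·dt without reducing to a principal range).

θ' = -2.0944 + 2.0·0.5 = -1.0944
R = v/ω = -1.5/2.0 = -0.7500
x' = 1 + -0.7500·(sin -1.0944 − sin -2.0944) = 1.0170
y' = -5 − -0.7500·(cos -1.0944 − cos -2.0944) = -4.2811

(1.0170, -4.2811, -1.0944)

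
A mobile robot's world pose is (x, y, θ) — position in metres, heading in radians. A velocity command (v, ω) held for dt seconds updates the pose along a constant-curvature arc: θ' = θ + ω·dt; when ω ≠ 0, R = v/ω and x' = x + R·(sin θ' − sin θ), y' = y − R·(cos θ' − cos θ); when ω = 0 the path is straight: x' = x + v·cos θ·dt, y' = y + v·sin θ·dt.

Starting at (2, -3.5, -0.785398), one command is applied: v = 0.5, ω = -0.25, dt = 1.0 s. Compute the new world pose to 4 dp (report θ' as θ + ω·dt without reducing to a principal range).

θ' = -0.7854 + -0.25·1.0 = -1.0354
R = v/ω = 0.5/-0.25 = -2.0000
x' = 2 + -2.0000·(sin -1.0354 − sin -0.7854) = 2.3059
y' = -3.5 − -2.0000·(cos -1.0354 − cos -0.7854) = -3.8938

(2.3059, -3.8938, -1.0354)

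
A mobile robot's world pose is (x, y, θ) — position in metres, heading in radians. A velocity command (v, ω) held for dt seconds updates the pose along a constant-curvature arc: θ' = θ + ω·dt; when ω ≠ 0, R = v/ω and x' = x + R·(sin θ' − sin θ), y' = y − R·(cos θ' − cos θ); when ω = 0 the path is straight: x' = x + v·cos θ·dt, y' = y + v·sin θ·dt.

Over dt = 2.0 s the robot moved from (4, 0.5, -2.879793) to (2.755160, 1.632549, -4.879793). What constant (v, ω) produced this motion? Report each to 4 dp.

Δθ = -4.879793 − -2.879793 = -2.000000
ω = Δθ/dt = -2.000000/2.0 = -1.0000
R = Δx/(sin θ' − sin θ) = -1.0000
v = R·ω = -1.0000·-1.0000 = 1.0000

v = 1.0000, ω = -1.0000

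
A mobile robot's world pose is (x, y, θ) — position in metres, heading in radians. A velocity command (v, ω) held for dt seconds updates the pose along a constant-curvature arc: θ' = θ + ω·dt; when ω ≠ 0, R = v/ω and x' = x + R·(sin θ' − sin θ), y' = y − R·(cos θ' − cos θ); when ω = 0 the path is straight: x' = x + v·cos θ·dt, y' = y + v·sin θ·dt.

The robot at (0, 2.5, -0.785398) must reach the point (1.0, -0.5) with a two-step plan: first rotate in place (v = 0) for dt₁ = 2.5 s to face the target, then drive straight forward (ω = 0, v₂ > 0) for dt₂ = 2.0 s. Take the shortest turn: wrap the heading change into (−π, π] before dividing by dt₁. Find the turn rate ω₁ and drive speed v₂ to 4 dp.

ω₁ = -0.1855, v₂ = 1.5811

heading to target = atan2(-0.5−2.5, 1−0) = -1.2490
Δθ = wrap(-1.2490 − -0.7854) = -0.4636; ω₁ = Δθ/dt₁ = -0.1855
distance = √((1−0)² + (-0.5−2.5)²) = 3.1623; v₂ = distance/dt₂ = 1.5811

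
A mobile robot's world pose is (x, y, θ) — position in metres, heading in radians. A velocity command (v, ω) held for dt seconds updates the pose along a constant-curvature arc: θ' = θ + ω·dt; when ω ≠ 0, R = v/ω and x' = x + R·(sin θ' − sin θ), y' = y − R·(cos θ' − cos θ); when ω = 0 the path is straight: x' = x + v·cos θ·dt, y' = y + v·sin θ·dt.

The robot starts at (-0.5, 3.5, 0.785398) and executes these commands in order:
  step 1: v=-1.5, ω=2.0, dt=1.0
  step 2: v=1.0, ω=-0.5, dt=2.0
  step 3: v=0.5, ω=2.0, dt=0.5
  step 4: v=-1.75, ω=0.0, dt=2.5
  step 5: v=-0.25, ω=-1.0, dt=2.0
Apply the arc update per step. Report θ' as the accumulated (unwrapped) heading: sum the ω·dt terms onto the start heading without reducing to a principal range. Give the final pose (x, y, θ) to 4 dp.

step 1: θ'=2.7854 (R=-0.7500) → pose (-0.2312, 2.2667, 2.7854)
step 2: θ'=1.7854 (R=-2.0000) → pose (-1.4879, 3.7153, 1.7854)
step 3: θ'=2.7854 (R=0.2500) → pose (-1.6450, 3.8964, 2.7854)
step 4: θ'=2.7854 (straight) → pose (2.4554, 2.3708, 2.7854)
step 5: θ'=0.7854 (R=0.2500) → pose (2.5450, 1.9597, 0.7854)

(2.5450, 1.9597, 0.7854)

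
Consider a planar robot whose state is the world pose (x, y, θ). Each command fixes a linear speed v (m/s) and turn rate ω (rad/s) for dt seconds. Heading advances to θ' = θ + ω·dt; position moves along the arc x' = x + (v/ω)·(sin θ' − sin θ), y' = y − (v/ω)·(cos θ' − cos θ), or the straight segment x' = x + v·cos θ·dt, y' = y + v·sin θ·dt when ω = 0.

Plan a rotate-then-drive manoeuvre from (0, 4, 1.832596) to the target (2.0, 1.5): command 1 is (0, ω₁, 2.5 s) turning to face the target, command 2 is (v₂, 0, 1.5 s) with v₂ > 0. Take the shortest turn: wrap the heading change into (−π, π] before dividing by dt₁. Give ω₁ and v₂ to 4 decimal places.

ω₁ = -1.0915, v₂ = 2.1344

heading to target = atan2(1.5−4, 2−0) = -0.8961
Δθ = wrap(-0.8961 − 1.8326) = -2.7287; ω₁ = Δθ/dt₁ = -1.0915
distance = √((2−0)² + (1.5−4)²) = 3.2016; v₂ = distance/dt₂ = 2.1344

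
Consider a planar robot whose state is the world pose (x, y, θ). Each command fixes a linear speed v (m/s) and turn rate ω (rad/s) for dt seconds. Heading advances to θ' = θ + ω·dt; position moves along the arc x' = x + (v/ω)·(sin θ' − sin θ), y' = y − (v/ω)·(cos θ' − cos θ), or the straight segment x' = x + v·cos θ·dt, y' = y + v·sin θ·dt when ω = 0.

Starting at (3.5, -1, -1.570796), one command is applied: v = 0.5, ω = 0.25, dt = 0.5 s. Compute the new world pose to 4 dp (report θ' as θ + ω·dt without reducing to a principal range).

(3.5156, -1.2493, -1.4458)

θ' = -1.5708 + 0.25·0.5 = -1.4458
R = v/ω = 0.5/0.25 = 2.0000
x' = 3.5 + 2.0000·(sin -1.4458 − sin -1.5708) = 3.5156
y' = -1 − 2.0000·(cos -1.4458 − cos -1.5708) = -1.2493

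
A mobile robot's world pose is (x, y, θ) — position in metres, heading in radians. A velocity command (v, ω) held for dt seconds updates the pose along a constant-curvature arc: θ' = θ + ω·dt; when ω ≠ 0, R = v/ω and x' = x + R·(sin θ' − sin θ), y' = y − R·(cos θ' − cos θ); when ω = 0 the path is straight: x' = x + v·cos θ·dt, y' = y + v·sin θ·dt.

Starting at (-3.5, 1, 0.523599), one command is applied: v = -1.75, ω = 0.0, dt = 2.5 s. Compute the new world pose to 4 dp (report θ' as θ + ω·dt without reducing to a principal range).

θ' = 0.5236 + 0.0·2.5 = 0.5236
ω = 0 → straight: x' = -3.5 + -1.75·cos(0.5236)·2.5 = -7.2889
y' = 1 + -1.75·sin(0.5236)·2.5 = -1.1875

(-7.2889, -1.1875, 0.5236)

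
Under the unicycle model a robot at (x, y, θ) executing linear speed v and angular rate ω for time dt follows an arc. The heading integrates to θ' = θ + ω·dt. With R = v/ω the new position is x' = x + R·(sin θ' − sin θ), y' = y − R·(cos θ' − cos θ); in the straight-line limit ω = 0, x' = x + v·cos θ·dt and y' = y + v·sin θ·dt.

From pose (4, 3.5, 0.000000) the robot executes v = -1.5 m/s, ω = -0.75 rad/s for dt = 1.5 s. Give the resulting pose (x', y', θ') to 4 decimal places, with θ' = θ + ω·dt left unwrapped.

(2.1955, 4.6376, -1.1250)

θ' = 0.0000 + -0.75·1.5 = -1.1250
R = v/ω = -1.5/-0.75 = 2.0000
x' = 4 + 2.0000·(sin -1.1250 − sin 0.0000) = 2.1955
y' = 3.5 − 2.0000·(cos -1.1250 − cos 0.0000) = 4.6376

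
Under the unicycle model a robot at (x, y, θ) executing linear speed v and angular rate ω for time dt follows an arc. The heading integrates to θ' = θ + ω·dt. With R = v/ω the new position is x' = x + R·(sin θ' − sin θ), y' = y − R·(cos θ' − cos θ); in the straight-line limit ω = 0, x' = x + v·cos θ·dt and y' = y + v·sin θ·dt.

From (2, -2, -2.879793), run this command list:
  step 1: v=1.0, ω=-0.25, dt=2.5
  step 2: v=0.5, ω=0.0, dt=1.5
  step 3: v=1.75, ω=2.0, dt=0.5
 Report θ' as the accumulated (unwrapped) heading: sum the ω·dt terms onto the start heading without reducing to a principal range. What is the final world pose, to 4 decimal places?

(-1.9886, -1.7233, -2.5048)

step 1: θ'=-3.5048 (R=-4.0000) → pose (-0.4563, -1.8754, -3.5048)
step 2: θ'=-3.5048 (straight) → pose (-1.1574, -1.6089, -3.5048)
step 3: θ'=-2.5048 (R=0.8750) → pose (-1.9886, -1.7233, -2.5048)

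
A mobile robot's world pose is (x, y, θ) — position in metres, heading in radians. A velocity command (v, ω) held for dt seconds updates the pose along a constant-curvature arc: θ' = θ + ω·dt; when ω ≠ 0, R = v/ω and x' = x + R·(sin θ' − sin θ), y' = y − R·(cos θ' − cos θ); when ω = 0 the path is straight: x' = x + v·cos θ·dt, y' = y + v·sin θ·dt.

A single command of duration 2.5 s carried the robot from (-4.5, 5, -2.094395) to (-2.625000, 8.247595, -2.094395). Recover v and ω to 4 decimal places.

v = -1.5000, ω = 0.0000

Δθ = -2.094395 − -2.094395 = 0.000000
ω = Δθ/dt = 0.000000/2.5 = 0.0000
ω = 0 → v = (Δx·cos θ + Δy·sin θ)/dt = -1.5000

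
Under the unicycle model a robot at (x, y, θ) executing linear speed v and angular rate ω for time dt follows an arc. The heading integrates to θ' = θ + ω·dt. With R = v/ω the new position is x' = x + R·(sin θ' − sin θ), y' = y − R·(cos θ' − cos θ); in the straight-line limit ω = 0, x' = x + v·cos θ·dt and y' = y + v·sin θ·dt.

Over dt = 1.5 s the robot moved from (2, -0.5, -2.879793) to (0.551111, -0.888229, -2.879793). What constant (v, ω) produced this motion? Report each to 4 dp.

Δθ = -2.879793 − -2.879793 = 0.000000
ω = Δθ/dt = 0.000000/1.5 = 0.0000
ω = 0 → v = (Δx·cos θ + Δy·sin θ)/dt = 1.0000

v = 1.0000, ω = 0.0000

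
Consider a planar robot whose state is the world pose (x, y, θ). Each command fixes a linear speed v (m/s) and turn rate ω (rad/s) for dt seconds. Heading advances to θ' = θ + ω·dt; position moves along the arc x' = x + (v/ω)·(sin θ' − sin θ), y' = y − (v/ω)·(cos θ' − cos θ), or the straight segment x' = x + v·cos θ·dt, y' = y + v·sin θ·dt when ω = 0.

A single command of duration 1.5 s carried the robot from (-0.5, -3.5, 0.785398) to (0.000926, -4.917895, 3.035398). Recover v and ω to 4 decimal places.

v = -1.2500, ω = 1.5000

Δθ = 3.035398 − 0.785398 = 2.250000
ω = Δθ/dt = 2.250000/1.5 = 1.5000
R = −Δy/(cos θ' − cos θ) = -0.8333
v = R·ω = -0.8333·1.5000 = -1.2500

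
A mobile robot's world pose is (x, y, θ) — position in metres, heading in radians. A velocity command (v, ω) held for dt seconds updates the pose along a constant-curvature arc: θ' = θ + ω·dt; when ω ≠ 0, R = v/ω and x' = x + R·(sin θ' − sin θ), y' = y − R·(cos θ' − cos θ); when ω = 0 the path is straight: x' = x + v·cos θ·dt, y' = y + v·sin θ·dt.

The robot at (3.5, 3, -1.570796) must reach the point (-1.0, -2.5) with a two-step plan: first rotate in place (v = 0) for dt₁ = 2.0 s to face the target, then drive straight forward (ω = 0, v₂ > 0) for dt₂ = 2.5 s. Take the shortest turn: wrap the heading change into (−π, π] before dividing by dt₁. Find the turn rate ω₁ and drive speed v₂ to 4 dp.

heading to target = atan2(-2.5−3, -1−3.5) = -2.2565
Δθ = wrap(-2.2565 − -1.5708) = -0.6857; ω₁ = Δθ/dt₁ = -0.3429
distance = √((-1−3.5)² + (-2.5−3)²) = 7.1063; v₂ = distance/dt₂ = 2.8425

ω₁ = -0.3429, v₂ = 2.8425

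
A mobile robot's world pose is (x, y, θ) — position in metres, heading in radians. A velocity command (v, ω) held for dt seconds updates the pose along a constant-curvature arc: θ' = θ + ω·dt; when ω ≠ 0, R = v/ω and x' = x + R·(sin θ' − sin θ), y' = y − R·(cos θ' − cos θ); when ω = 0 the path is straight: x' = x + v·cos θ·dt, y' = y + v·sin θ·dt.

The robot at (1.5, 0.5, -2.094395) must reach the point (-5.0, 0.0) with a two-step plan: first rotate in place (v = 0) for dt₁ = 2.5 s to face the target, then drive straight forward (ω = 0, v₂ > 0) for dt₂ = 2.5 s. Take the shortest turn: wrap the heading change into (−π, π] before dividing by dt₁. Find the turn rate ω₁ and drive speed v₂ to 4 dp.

heading to target = atan2(0−0.5, -5−1.5) = -3.0648
Δθ = wrap(-3.0648 − -2.0944) = -0.9704; ω₁ = Δθ/dt₁ = -0.3882
distance = √((-5−1.5)² + (0−0.5)²) = 6.5192; v₂ = distance/dt₂ = 2.6077

ω₁ = -0.3882, v₂ = 2.6077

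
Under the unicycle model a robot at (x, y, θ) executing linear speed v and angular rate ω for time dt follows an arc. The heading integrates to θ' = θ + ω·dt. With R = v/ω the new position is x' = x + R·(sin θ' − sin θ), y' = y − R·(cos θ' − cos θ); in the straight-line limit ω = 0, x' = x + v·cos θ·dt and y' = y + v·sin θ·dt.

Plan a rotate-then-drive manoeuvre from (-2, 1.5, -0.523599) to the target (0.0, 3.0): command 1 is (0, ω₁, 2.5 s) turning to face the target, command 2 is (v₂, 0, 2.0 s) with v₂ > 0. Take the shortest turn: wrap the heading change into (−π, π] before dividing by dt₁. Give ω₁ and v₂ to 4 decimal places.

heading to target = atan2(3−1.5, 0−-2) = 0.6435
Δθ = wrap(0.6435 − -0.5236) = 1.1671; ω₁ = Δθ/dt₁ = 0.4668
distance = √((0−-2)² + (3−1.5)²) = 2.5000; v₂ = distance/dt₂ = 1.2500

ω₁ = 0.4668, v₂ = 1.2500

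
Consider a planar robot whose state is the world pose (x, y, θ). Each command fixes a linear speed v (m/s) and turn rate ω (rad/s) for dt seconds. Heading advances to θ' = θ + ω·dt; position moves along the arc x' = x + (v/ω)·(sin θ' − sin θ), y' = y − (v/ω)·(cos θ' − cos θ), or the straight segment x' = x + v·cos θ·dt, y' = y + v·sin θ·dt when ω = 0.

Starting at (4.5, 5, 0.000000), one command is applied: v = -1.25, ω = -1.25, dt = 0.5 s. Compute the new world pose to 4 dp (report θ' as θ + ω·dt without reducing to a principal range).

θ' = 0.0000 + -1.25·0.5 = -0.6250
R = v/ω = -1.25/-1.25 = 1.0000
x' = 4.5 + 1.0000·(sin -0.6250 − sin 0.0000) = 3.9149
y' = 5 − 1.0000·(cos -0.6250 − cos 0.0000) = 5.1890

(3.9149, 5.1890, -0.6250)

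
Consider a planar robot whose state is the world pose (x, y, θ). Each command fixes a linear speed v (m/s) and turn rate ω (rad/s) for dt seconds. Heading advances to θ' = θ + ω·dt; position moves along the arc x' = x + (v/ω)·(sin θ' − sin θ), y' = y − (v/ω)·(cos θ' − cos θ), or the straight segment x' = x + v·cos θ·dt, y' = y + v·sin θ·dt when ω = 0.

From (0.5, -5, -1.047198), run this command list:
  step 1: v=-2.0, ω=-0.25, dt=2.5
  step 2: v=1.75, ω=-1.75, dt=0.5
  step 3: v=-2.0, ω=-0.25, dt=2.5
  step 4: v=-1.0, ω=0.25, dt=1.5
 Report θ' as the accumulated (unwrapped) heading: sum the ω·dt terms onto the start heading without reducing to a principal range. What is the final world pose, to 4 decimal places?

(5.2322, 0.6839, -2.7972)

step 1: θ'=-1.6722 (R=8.0000) → pose (-0.5307, -0.1902, -1.6722)
step 2: θ'=-2.5472 (R=-1.0000) → pose (-0.9656, -0.9174, -2.5472)
step 3: θ'=-3.1722 (R=8.0000) → pose (3.7593, 0.4509, -3.1722)
step 4: θ'=-2.7972 (R=-4.0000) → pose (5.2322, 0.6839, -2.7972)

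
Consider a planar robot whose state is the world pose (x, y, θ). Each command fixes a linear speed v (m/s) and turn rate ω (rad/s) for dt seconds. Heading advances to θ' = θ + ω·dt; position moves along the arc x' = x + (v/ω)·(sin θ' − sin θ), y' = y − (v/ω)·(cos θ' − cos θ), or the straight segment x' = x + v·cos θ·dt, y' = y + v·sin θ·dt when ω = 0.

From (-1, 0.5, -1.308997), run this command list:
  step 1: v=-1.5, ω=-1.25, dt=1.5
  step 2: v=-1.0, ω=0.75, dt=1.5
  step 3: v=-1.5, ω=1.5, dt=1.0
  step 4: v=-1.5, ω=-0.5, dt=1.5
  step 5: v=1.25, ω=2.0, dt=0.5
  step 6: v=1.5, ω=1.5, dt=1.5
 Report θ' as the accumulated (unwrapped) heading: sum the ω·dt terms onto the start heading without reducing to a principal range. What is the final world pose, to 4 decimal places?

step 1: θ'=-3.1840 (R=1.2000) → pose (0.2100, 2.0095, -3.1840)
step 2: θ'=-2.0590 (R=-1.3333) → pose (1.4441, 2.7163, -2.0590)
step 3: θ'=-0.5590 (R=-1.0000) → pose (1.0912, 4.0331, -0.5590)
step 4: θ'=-1.3090 (R=3.0000) → pose (-0.2155, 5.8000, -1.3090)
step 5: θ'=-0.3090 (R=0.6250) → pose (0.1981, 5.3663, -0.3090)
step 6: θ'=1.9410 (R=1.0000) → pose (1.4345, 6.6808, 1.9410)

(1.4345, 6.6808, 1.9410)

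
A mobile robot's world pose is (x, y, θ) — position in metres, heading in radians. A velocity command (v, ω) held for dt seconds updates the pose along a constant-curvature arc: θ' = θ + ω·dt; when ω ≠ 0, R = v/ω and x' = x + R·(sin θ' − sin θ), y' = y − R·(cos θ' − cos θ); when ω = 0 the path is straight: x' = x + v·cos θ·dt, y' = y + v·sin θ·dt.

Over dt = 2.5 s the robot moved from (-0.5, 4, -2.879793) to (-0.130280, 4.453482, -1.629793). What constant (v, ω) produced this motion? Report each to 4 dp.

Δθ = -1.629793 − -2.879793 = 1.250000
ω = Δθ/dt = 1.250000/2.5 = 0.5000
R = −Δy/(cos θ' − cos θ) = -0.5000
v = R·ω = -0.5000·0.5000 = -0.2500

v = -0.2500, ω = 0.5000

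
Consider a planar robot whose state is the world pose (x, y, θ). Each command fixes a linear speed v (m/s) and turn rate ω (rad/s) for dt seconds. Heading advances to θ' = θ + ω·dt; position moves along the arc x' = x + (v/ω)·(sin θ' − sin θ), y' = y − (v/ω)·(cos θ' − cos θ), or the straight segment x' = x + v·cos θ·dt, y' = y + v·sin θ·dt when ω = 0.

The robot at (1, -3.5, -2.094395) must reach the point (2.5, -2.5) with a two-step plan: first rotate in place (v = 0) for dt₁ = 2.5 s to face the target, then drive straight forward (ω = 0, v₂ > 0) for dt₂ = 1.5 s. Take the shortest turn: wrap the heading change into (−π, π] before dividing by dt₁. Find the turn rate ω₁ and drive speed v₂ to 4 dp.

heading to target = atan2(-2.5−-3.5, 2.5−1) = 0.5880
Δθ = wrap(0.5880 − -2.0944) = 2.6824; ω₁ = Δθ/dt₁ = 1.0730
distance = √((2.5−1)² + (-2.5−-3.5)²) = 1.8028; v₂ = distance/dt₂ = 1.2019

ω₁ = 1.0730, v₂ = 1.2019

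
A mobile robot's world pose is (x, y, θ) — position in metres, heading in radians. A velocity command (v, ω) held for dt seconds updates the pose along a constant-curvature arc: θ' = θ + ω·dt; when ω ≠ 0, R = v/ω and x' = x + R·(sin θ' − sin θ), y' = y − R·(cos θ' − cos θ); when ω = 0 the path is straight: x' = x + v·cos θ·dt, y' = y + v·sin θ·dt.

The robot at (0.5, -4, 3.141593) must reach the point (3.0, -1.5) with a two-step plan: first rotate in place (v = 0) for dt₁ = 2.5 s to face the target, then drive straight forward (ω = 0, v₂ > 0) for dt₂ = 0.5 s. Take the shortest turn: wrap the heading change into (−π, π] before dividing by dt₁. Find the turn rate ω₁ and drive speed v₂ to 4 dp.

ω₁ = -0.9425, v₂ = 7.0711

heading to target = atan2(-1.5−-4, 3−0.5) = 0.7854
Δθ = wrap(0.7854 − 3.1416) = -2.3562; ω₁ = Δθ/dt₁ = -0.9425
distance = √((3−0.5)² + (-1.5−-4)²) = 3.5355; v₂ = distance/dt₂ = 7.0711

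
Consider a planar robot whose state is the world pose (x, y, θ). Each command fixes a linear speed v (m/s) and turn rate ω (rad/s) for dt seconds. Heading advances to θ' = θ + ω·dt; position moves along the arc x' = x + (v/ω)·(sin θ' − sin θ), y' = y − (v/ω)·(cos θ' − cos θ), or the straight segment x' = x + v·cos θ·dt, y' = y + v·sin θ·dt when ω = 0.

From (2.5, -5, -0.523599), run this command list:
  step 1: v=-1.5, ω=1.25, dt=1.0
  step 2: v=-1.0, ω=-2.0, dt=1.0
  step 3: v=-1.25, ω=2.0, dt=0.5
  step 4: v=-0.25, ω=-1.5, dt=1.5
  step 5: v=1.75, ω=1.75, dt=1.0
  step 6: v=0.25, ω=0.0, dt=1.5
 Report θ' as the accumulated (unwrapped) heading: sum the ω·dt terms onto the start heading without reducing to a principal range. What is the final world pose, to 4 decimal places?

step 1: θ'=0.7264 (R=-1.2000) → pose (1.1030, -5.1421, 0.7264)
step 2: θ'=-1.2736 (R=0.5000) → pose (0.2928, -4.9148, -1.2736)
step 3: θ'=-0.2736 (R=-0.6250) → pose (-0.1359, -4.4961, -0.2736)
step 4: θ'=-2.5236 (R=0.1667) → pose (-0.1875, -4.1997, -2.5236)
step 5: θ'=-0.7736 (R=1.0000) → pose (-0.3068, -5.7302, -0.7736)
step 6: θ'=-0.7736 (straight) → pose (-0.0385, -5.9922, -0.7736)

(-0.0385, -5.9922, -0.7736)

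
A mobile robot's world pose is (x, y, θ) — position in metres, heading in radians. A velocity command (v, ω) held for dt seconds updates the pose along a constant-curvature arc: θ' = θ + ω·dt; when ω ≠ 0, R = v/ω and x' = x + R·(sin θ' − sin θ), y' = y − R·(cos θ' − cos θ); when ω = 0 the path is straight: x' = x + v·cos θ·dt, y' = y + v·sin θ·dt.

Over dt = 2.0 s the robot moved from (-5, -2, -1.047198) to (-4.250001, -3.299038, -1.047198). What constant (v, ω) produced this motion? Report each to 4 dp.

Δθ = -1.047198 − -1.047198 = 0.000000
ω = Δθ/dt = 0.000000/2.0 = 0.0000
ω = 0 → v = (Δx·cos θ + Δy·sin θ)/dt = 0.7500

v = 0.7500, ω = 0.0000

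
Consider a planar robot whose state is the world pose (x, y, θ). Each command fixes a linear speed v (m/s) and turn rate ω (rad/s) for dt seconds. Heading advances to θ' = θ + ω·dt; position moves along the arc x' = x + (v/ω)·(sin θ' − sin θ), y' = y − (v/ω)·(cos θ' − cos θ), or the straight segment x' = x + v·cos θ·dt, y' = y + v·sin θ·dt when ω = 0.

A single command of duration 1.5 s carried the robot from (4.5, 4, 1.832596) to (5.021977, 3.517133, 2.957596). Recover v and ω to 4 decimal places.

v = -0.5000, ω = 0.7500

Δθ = 2.957596 − 1.832596 = 1.125000
ω = Δθ/dt = 1.125000/1.5 = 0.7500
R = Δx/(sin θ' − sin θ) = -0.6667
v = R·ω = -0.6667·0.7500 = -0.5000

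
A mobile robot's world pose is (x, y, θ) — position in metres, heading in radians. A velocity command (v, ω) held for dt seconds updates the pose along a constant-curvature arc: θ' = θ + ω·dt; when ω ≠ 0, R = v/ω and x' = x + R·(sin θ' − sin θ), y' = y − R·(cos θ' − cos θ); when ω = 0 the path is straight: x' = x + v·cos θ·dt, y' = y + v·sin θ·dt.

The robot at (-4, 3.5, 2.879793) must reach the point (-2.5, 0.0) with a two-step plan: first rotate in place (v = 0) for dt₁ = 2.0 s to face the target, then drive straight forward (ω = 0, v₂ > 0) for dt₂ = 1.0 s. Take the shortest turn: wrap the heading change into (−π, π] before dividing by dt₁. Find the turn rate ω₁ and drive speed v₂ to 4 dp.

heading to target = atan2(0−3.5, -2.5−-4) = -1.1659
Δθ = wrap(-1.1659 − 2.8798) = 2.2375; ω₁ = Δθ/dt₁ = 1.1187
distance = √((-2.5−-4)² + (0−3.5)²) = 3.8079; v₂ = distance/dt₂ = 3.8079

ω₁ = 1.1187, v₂ = 3.8079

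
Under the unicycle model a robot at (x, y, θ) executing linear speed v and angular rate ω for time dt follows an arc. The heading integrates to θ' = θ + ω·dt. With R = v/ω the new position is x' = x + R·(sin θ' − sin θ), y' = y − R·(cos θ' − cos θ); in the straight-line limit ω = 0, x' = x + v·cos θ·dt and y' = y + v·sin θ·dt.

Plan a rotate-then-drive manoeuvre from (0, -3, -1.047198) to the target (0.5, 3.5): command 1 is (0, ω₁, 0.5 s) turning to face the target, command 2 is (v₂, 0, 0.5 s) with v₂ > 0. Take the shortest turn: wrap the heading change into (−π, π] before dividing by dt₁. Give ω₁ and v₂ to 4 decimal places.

ω₁ = 5.0824, v₂ = 13.0384

heading to target = atan2(3.5−-3, 0.5−0) = 1.4940
Δθ = wrap(1.4940 − -1.0472) = 2.5412; ω₁ = Δθ/dt₁ = 5.0824
distance = √((0.5−0)² + (3.5−-3)²) = 6.5192; v₂ = distance/dt₂ = 13.0384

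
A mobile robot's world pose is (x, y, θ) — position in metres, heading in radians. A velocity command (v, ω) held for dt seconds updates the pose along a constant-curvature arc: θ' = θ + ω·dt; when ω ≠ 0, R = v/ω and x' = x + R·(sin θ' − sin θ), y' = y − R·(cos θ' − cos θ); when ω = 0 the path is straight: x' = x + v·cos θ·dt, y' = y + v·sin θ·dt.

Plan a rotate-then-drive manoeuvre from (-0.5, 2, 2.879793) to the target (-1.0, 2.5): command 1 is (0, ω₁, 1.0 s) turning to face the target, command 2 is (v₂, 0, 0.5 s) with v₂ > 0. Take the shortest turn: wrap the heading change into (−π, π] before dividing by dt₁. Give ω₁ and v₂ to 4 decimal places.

heading to target = atan2(2.5−2, -1−-0.5) = 2.3562
Δθ = wrap(2.3562 − 2.8798) = -0.5236; ω₁ = Δθ/dt₁ = -0.5236
distance = √((-1−-0.5)² + (2.5−2)²) = 0.7071; v₂ = distance/dt₂ = 1.4142

ω₁ = -0.5236, v₂ = 1.4142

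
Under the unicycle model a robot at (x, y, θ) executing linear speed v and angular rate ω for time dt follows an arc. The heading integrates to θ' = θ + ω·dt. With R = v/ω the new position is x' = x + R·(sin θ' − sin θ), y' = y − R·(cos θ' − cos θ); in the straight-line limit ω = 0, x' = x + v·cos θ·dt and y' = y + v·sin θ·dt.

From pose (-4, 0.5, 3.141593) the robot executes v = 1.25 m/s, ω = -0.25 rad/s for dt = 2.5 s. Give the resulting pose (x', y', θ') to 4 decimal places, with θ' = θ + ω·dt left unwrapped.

θ' = 3.1416 + -0.25·2.5 = 2.5166
R = v/ω = 1.25/-0.25 = -5.0000
x' = -4 + -5.0000·(sin 2.5166 − sin 3.1416) = -6.9255
y' = 0.5 − -5.0000·(cos 2.5166 − cos 3.1416) = 1.4452

(-6.9255, 1.4452, 2.5166)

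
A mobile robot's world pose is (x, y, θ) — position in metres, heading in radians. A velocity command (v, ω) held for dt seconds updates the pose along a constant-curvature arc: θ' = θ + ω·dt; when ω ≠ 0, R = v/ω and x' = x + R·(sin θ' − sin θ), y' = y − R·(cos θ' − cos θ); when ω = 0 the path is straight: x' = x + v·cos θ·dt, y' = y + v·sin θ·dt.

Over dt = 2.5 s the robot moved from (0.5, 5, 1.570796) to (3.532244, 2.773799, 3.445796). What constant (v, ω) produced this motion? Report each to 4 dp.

v = -1.7500, ω = 0.7500

Δθ = 3.445796 − 1.570796 = 1.875000
ω = Δθ/dt = 1.875000/2.5 = 0.7500
R = Δx/(sin θ' − sin θ) = -2.3333
v = R·ω = -2.3333·0.7500 = -1.7500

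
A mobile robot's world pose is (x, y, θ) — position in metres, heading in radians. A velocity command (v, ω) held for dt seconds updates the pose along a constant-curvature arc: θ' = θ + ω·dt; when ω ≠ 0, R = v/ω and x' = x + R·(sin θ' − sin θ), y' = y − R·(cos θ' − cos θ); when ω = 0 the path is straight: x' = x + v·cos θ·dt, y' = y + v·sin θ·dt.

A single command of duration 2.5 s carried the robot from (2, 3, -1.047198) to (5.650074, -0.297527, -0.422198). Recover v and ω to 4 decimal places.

Δθ = -0.422198 − -1.047198 = 0.625000
ω = Δθ/dt = 0.625000/2.5 = 0.2500
R = Δx/(sin θ' − sin θ) = 8.0000
v = R·ω = 8.0000·0.2500 = 2.0000

v = 2.0000, ω = 0.2500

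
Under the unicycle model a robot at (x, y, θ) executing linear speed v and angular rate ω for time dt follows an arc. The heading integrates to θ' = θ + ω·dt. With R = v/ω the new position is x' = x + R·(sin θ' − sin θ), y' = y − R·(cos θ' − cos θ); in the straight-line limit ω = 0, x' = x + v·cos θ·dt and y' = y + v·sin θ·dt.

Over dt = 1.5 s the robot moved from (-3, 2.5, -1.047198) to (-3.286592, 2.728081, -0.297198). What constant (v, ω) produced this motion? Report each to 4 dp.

v = -0.2500, ω = 0.5000

Δθ = -0.297198 − -1.047198 = 0.750000
ω = Δθ/dt = 0.750000/1.5 = 0.5000
R = Δx/(sin θ' − sin θ) = -0.5000
v = R·ω = -0.5000·0.5000 = -0.2500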